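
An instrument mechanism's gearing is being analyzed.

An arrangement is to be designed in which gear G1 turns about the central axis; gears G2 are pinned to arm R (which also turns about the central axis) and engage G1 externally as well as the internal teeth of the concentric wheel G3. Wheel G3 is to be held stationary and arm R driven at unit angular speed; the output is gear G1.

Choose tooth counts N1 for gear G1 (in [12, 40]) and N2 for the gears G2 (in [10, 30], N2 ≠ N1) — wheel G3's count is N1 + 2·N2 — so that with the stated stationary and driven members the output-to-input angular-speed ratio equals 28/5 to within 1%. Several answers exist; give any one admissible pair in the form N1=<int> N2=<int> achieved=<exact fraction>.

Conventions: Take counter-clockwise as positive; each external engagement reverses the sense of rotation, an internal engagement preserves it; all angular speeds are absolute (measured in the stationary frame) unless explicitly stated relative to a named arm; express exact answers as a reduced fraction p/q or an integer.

N1=15 N2=27 achieved=28/5

design class (target 28/5): planetary set
Willis with ω_ring = 0: ω_sun/ω_arm = (N1+N3)/N1; set equal to 28/5  ⇒  N3/N1 = 28/5 − 1 = 23/5
N3 = N1 + 2·N2  ⇒  N2/N1 = (N3/N1 − 1)/2 = (23/5 − 1)/2 = 9/5
smallest multiple with N1 ≥ 12 and N2 ≥ 10: k = 3  ⇒  N1 = 3·5 = 15, N2 = 3·9 = 27 (N1 ≤ 40, N2 ≤ 30, N2 ≠ N1 ✓), N3 = 15 + 2·27 = 69
check: (N1+N3)/N1 with N1 = 15, N3 = 69 gives 28/5; |achieved − target| = 0 ≤ 7/125 ✓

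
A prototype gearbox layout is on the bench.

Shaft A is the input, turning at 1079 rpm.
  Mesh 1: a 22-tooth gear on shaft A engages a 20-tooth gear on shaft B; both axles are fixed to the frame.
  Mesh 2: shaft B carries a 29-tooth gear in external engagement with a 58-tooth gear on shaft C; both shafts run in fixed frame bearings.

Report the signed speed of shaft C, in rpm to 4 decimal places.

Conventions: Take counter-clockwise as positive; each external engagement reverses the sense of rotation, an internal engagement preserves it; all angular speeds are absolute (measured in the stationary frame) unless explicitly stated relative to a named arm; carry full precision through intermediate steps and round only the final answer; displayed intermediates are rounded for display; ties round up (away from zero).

recognized (3 fixed axles, 2 meshes): fixed-axis compound train
mesh 1 [22T→20T]: ω = 1079.0000×22/20 = 1186.9000 rpm, sense flips to −
mesh 2 [29T→58T]: ω = 1186.9000×29/58 = 593.4500 rpm, sense flips to +
signed output speed = +593.4500 rpm

+593.4500 rpm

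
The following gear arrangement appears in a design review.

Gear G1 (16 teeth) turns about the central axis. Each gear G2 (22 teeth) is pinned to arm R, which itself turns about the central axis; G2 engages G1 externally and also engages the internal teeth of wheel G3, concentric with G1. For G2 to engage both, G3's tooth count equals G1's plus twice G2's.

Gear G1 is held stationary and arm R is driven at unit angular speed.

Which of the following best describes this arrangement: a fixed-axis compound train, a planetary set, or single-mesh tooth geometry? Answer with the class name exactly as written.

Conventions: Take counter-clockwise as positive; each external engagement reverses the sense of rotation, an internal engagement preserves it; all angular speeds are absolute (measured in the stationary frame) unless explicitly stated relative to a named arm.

topology: planetary set — G1 16T / G2 22T / G3 60T, arm = carrier (Willis)
classification: planetary set

planetary set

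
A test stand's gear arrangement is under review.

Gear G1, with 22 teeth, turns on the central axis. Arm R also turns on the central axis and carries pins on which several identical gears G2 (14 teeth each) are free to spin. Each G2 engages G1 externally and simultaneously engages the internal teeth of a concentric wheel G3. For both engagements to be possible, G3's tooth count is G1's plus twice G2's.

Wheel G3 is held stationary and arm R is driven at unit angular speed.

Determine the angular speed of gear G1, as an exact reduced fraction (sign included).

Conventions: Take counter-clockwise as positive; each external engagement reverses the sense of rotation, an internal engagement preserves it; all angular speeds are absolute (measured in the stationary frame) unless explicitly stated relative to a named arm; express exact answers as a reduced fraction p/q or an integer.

36/11

class = planetary set [G3 = 22+2·14 = 50; Willis about the carrier]
ring teeth: 22 + 2·14 = 50
22(ω_sun−ω_arm) = −50(ω_ring−ω_arm),  ω_ring = 0, ω_arm = 1
ω_sun = 1 − (50/22)(0−1) = 36/11
exact speed ratio = 36/11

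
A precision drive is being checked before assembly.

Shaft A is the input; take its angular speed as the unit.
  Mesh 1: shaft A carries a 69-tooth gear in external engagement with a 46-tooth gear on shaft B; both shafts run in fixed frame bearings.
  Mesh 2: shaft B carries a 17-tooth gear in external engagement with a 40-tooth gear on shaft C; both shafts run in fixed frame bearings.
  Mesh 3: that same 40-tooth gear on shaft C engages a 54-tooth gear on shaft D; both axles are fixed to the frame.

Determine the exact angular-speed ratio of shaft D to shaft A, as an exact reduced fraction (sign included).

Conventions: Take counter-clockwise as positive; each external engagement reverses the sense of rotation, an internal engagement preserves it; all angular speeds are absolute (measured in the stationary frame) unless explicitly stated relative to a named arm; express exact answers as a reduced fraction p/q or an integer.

class = fixed-axis compound train [3 meshes; 3 ratios multiply, 3 sense flips]
mesh 1 [69T→46T]: running ratio 3/2, sense −
mesh 2 [17T→40T]: running ratio 51/80, sense +
mesh 3 [40T→54T]: running ratio 17/36, sense −
ω_out/ω_in = -17/36

-17/36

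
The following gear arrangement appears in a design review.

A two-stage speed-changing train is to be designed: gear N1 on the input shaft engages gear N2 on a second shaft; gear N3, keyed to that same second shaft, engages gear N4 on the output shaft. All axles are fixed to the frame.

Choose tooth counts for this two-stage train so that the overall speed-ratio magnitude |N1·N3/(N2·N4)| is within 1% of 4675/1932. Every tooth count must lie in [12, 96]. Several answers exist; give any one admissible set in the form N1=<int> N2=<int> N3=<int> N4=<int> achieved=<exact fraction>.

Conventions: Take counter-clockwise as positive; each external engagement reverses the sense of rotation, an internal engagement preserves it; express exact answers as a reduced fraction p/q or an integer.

class = fixed-axis compound train [2-stage, 4675/1932 wanted]
target = 4675/1932 in lowest terms: an exact hit needs N1·N3 = k·4675 and N2·N4 = k·1932 for one integer k, every count in [12, 96]; additionally prefer no 1:1 stage (N1 ≠ N2, N3 ≠ N4)
k = 1: N1·N3 = 4675 = 55·85, N2·N4 = 1932 = 21·92
achieved = 55·85/(21·92) = 4675/1932; |achieved − target| = 0 ≤ 187/7728 ✓

N1=55 N2=21 N3=85 N4=92 achieved=4675/1932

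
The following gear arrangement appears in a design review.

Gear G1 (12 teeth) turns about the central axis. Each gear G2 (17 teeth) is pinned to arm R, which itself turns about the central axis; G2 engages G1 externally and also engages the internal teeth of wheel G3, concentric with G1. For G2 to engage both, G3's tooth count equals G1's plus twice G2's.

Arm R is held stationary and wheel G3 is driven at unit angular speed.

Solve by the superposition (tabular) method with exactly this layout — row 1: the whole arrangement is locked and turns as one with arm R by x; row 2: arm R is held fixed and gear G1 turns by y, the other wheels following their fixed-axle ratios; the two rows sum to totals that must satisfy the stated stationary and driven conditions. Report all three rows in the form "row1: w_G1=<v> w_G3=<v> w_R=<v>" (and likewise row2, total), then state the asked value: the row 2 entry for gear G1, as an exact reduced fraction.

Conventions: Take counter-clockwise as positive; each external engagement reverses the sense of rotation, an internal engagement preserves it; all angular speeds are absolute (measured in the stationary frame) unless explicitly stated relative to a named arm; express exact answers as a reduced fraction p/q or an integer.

planetary set (12T centre, 17T on arm, 46T internal) — Willis relation
row 1 (train locked, turned with arm): all members turn x
row 2 — arm fixed, fixed-axis ratios: sun y, ring −(12/46)·y, arm 0
boundary: total ω_arm = x = 0 and total ω_ring = x − (12/46)·y = 1  ⇒  y = -23/6, x = 0
row 2 ring = −(12/46)·(-23/6) = 1
totals (row 1 + row 2): sun 0 + (-23/6) = -23/6, ring 0 + 1 = 1, arm 0 + 0 = 0
asked cell (row2, sun) = -23/6

row1: w_G1=0 w_G3=0 w_R=0
row2: w_G1=-23/6 w_G3=1 w_R=0
total: w_G1=-23/6 w_G3=1 w_R=0
asked value: -23/6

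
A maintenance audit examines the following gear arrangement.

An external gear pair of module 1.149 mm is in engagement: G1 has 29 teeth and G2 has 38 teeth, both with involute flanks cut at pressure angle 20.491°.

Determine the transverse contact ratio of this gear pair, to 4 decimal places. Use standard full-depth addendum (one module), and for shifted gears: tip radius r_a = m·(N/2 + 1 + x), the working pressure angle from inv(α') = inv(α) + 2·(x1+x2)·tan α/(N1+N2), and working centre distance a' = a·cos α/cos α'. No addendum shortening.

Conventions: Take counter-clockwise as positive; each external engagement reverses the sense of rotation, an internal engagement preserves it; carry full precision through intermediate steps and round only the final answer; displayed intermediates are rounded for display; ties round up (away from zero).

1.6528

class = single-mesh tooth geometry [involute pair 29T × 38T, m = 1.149]
base radii: r_b1 = 15.606343, r_b2 = 20.449691
tip radii: r_a1 = 17.809500, r_a2 = 22.980000
no profile shift: α' = α, a' = a
action lengths: √(r_a1²−r_b1²) = 8.580230, √(r_a2²−r_b2²) = 10.482868
base pitch p_b = π·m·cos α = 3.381295
CR = (8.580230 + 10.482868 − 38.491500·sin 20.49100°)/3.381295 = 1.652844
contact ratio ≈ 1.6528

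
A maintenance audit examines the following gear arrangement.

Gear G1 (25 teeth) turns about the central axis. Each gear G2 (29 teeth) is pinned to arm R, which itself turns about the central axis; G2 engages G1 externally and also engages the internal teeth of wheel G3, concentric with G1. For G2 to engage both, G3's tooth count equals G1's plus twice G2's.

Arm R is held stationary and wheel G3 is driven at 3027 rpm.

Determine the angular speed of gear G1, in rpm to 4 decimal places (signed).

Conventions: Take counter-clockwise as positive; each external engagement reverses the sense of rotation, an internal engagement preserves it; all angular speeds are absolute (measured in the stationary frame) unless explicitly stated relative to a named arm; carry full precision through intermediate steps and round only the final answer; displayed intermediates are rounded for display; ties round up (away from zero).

-10049.6400 rpm

recognized (axles ride arm R): planetary set, 25/29/83 teeth
normalise by the input: solve with ω_ring = 1, then scale by 3027 rpm
ring teeth: 25 + 2·29 = 83
25(ω_sun−ω_arm) = −83(ω_ring−ω_arm),  ω_arm = 0, ω_ring = 1
ω_sun = 0 − (83/25)(1−0) = -83/25
scale: ω_sun = -83/25 × 3027 rpm = -10049.6400 rpm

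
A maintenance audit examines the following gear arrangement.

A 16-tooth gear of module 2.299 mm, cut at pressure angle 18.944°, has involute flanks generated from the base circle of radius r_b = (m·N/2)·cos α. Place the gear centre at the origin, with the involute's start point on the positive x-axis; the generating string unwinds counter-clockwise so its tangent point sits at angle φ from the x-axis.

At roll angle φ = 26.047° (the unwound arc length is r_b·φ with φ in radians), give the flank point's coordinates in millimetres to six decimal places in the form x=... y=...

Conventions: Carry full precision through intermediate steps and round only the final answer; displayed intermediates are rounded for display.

x=19.101575 y=0.533614

single-mesh involute tooth geometry (16T wheel at module 2.299)
pitch radius r_p = m·N/2 = 2.299·16/2 = 18.392000
base radius r_b = r_p·cos α = 18.392000·cos 18.944° = 17.395822
roll angle φ = 26.047° = 0.45460591 rad
x = r_b·(cos φ + φ·sin φ) = 19.101575
y = r_b·(sin φ − φ·cos φ) = 0.533614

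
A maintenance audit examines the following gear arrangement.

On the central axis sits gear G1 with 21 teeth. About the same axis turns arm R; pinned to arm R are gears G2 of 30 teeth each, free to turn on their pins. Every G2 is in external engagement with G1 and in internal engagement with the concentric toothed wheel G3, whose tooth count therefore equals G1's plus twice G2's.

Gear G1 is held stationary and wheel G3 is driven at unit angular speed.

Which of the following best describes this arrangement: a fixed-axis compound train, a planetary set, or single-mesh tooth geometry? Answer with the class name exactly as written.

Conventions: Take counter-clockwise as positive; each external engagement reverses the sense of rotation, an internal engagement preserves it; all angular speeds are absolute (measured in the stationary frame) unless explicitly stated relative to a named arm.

planetary set

planetary set (21T centre, 30T on arm, 81T internal) — Willis relation
classification: planetary set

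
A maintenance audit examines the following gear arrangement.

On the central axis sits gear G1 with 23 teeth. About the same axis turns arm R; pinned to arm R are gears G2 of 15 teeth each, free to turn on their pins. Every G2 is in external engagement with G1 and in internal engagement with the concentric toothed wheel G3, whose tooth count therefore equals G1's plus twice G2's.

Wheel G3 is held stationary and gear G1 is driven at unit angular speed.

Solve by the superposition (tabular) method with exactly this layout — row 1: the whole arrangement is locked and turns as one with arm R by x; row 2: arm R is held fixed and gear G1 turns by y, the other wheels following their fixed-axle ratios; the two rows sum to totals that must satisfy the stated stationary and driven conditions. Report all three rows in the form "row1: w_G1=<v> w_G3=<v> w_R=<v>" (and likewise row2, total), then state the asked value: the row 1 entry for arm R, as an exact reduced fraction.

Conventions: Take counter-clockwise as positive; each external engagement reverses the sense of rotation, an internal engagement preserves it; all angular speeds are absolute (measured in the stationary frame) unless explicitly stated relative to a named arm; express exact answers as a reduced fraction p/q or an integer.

class = planetary set [G3 = 23+2·15 = 53; Willis about the carrier]
row 1 — lock + rotate with arm: ω_sun = ω_ring = ω_arm = x
row 2 — arm fixed, fixed-axis ratios: sun y, ring −(23/53)·y, arm 0
boundary: total ω_ring = x − (23/53)·y = 0 and total ω_sun = x + y = 1  ⇒  y = 53/76, x = 23/76
row 2 ring = −(23/53)·53/76 = -23/76
totals (row 1 + row 2): sun 23/76 + 53/76 = 1, ring 23/76 + (-23/76) = 0, arm 23/76 + 0 = 23/76
asked cell (row1, arm) = 23/76

row1: w_G1=23/76 w_G3=23/76 w_R=23/76
row2: w_G1=53/76 w_G3=-23/76 w_R=0
total: w_G1=1 w_G3=0 w_R=23/76
asked value: 23/76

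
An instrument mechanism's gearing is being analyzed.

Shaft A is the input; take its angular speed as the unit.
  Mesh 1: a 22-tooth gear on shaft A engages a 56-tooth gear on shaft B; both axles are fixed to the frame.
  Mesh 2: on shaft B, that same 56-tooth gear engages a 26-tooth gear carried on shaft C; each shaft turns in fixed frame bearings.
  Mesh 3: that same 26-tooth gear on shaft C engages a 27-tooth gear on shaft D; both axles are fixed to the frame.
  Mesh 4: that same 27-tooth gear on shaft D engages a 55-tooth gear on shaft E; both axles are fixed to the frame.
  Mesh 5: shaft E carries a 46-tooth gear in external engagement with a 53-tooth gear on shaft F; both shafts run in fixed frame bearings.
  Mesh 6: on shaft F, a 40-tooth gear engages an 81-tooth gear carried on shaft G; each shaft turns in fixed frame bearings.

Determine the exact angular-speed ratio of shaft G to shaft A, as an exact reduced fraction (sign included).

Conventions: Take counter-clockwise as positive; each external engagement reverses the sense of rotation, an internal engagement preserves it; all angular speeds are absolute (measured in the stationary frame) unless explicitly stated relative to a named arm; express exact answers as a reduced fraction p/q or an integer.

736/4293

class = fixed-axis compound train [6 meshes; 6 ratios multiply, 6 sense flips]
mesh 1 [22T→56T]: running ratio 11/28, sense −
mesh 2 [56T→26T]: running ratio 11/13, sense +
mesh 3 [26T→27T]: running ratio 22/27, sense −
mesh 4 [27T→55T]: running ratio 2/5, sense +
mesh 5 [46T→53T]: running ratio 92/265, sense −
mesh 6 [40T→81T]: running ratio 736/4293, sense +
ω_out/ω_in = 736/4293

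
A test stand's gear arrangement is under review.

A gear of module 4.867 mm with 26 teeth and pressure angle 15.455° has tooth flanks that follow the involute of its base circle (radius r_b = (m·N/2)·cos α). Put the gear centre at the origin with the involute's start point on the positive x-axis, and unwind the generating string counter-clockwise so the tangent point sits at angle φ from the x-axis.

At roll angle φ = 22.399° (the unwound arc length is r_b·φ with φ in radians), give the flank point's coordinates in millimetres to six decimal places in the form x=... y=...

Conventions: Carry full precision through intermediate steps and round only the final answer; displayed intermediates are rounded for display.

x=65.466640 y=1.196064

topology: single-mesh involute geometry — m = 4.867, N = 26
pitch radius r_p = m·N/2 = 4.867·26/2 = 63.271000
base radius r_b = r_p·cos α = 63.271000·cos 15.455° = 60.983123
roll angle φ = 22.399° = 0.39093630 rad
x = r_b·(cos φ + φ·sin φ) = 65.466640
y = r_b·(sin φ − φ·cos φ) = 1.196064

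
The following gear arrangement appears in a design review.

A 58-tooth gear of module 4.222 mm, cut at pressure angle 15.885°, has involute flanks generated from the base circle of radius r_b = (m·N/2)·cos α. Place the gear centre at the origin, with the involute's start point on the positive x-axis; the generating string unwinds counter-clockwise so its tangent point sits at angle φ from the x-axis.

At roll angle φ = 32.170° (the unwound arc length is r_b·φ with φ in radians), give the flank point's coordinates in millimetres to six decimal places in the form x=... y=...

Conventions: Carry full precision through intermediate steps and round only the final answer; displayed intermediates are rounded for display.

x=134.887310 y=6.731587

recognized (one wheel, involute flank): single-mesh tooth geometry, m = 4.222, N = 58
pitch radius r_p = m·N/2 = 4.222·58/2 = 122.438000
base radius r_b = r_p·cos α = 122.438000·cos 15.885° = 117.762460
roll angle φ = 32.170° = 0.56147242 rad
x = r_b·(cos φ + φ·sin φ) = 134.887310
y = r_b·(sin φ − φ·cos φ) = 6.731587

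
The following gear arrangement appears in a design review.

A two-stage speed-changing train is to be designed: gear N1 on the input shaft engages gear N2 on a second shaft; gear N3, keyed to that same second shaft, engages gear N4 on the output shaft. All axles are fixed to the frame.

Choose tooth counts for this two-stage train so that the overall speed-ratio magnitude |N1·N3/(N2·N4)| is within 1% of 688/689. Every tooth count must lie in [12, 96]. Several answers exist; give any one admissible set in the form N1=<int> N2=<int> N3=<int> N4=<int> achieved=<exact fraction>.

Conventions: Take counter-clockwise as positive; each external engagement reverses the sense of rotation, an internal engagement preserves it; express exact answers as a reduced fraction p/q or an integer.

N1=16 N2=13 N3=43 N4=53 achieved=688/689

class = fixed-axis compound train [2-stage, 688/689 wanted]
target = 688/689 in lowest terms: an exact hit needs N1·N3 = k·688 and N2·N4 = k·689 for one integer k, every count in [12, 96]; additionally prefer no 1:1 stage (N1 ≠ N2, N3 ≠ N4)
k = 1: N1·N3 = 688 = 16·43, N2·N4 = 689 = 13·53
achieved = 16·43/(13·53) = 688/689; |achieved − target| = 0 ≤ 172/17225 ✓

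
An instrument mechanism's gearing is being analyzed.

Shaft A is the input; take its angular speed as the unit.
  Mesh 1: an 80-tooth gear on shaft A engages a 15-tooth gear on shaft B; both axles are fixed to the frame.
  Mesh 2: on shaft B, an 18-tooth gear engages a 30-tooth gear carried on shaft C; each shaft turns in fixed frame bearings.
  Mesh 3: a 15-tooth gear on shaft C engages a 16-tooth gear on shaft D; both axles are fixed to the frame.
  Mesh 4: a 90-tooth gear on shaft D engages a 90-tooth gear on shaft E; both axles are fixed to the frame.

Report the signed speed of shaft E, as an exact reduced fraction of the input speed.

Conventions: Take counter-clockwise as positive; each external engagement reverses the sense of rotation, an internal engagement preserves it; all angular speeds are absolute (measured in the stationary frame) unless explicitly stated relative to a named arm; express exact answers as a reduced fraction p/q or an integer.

4-mesh fixed-axis compound train (all bearings frame-fixed)
mesh 1 [80T→15T]: |ω|/ω_in = 1×80/15 = 16/3, sense flips to −
mesh 2 [18T→30T]: |ω|/ω_in = (16/3)×18/30 = 16/5, sense flips to +
mesh 3 [15T→16T]: |ω|/ω_in = (16/5)×15/16 = 3, sense flips to −
mesh 4 [90T→90T]: |ω|/ω_in = 3×90/90 = 3, sense flips to +
signed output speed (× input speed) = 3

3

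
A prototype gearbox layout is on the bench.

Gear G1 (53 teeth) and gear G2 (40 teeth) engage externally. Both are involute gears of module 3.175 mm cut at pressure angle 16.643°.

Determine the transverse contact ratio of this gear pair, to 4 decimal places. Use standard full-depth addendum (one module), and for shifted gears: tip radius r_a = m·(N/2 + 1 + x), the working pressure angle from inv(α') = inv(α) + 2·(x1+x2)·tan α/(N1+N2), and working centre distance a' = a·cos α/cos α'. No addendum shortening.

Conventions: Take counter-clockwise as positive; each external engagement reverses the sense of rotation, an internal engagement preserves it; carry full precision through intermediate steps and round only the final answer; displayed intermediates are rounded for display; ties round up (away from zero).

recognized (one external pair, fixed centres): single-mesh tooth geometry, m = 3.175, N1 = 53, N2 = 40
base radii: r_b1 = 80.612803, r_b2 = 60.839852
tip radii: r_a1 = 87.312500, r_a2 = 66.675000
no profile shift: α' = α, a' = a
action lengths: √(r_a1²−r_b1²) = 33.541744, √(r_a2²−r_b2²) = 27.277612
base pitch p_b = π·m·cos α = 9.556702
CR = (33.541744 + 27.277612 − 147.637500·sin 16.64300°)/9.556702 = 1.939463
contact ratio ≈ 1.9395

1.9395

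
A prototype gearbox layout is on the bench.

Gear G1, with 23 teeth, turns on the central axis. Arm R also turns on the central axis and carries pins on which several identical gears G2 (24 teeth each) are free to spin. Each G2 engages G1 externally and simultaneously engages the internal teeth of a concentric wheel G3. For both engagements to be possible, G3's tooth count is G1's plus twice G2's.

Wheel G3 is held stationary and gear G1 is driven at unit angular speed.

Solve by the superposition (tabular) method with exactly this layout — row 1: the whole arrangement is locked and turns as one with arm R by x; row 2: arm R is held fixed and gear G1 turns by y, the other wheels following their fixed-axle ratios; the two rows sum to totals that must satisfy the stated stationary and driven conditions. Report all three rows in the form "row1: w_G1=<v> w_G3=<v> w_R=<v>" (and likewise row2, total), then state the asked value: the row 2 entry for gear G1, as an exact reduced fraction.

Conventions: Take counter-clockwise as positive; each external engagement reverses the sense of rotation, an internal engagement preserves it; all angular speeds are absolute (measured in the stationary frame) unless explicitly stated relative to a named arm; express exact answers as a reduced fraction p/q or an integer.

class = planetary set [G3 = 23+2·24 = 71; Willis about the carrier]
row 1 — lock + rotate with arm: ω_sun = ω_ring = ω_arm = x
row 2 (arm held, sun turns y): ω_ring = −(23/71)·y, ω_arm = 0
boundary: total ω_ring = x − (23/71)·y = 0 and total ω_sun = x + y = 1  ⇒  y = 71/94, x = 23/94
row 2 ring = −(23/71)·71/94 = -23/94
totals (row 1 + row 2): sun 23/94 + 71/94 = 1, ring 23/94 + (-23/94) = 0, arm 23/94 + 0 = 23/94
asked cell (row2, sun) = 71/94

row1: w_G1=23/94 w_G3=23/94 w_R=23/94
row2: w_G1=71/94 w_G3=-23/94 w_R=0
total: w_G1=1 w_G3=0 w_R=23/94
asked value: 71/94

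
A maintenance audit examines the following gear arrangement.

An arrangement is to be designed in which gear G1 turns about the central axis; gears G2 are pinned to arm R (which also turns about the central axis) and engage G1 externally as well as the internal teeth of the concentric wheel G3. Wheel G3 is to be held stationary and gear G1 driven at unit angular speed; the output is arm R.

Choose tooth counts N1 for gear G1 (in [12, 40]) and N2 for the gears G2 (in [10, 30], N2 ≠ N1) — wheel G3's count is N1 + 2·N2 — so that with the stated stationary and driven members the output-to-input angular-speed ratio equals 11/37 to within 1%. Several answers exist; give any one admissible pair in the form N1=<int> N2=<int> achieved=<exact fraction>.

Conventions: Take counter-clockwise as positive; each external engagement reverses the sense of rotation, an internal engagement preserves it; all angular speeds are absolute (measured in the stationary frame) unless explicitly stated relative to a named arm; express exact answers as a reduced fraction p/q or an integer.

N1=22 N2=15 achieved=11/37

design class (target 11/37): planetary set
Willis with ω_ring = 0: ω_arm/ω_sun = N1/(N1+N3); set equal to 11/37  ⇒  N3/N1 = 1/(11/37) − 1 = 26/11
N3 = N1 + 2·N2  ⇒  N2/N1 = (N3/N1 − 1)/2 = (26/11 − 1)/2 = 15/22
smallest multiple with N1 ≥ 12 and N2 ≥ 10: k = 1  ⇒  N1 = 1·22 = 22, N2 = 1·15 = 15 (N1 ≤ 40, N2 ≤ 30, N2 ≠ N1 ✓), N3 = 22 + 2·15 = 52
check: N1/(N1+N3) with N1 = 22, N3 = 52 gives 11/37; |achieved − target| = 0 ≤ 11/3700 ✓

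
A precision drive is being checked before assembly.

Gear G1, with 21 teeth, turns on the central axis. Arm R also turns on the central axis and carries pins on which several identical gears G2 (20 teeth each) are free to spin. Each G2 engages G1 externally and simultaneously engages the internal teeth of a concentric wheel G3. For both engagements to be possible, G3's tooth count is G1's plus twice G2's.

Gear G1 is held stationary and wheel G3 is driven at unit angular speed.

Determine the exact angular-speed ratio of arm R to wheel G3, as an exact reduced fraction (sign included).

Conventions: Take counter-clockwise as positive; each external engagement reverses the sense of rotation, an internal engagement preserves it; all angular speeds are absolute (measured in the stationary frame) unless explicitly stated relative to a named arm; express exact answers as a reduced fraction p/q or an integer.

61/82

class = planetary set [G3 = 21+2·20 = 61; Willis about the carrier]
ring teeth: 21 + 2·20 = 61
21(ω_sun−ω_arm) = −61(ω_ring−ω_arm),  ω_sun = 0, ω_ring = 1
21(0−ω_arm) = −61(1−ω_arm)  ⇒  82·ω_arm = 61  ⇒  ω_arm = 61/82
ω_out/ω_in = 61/82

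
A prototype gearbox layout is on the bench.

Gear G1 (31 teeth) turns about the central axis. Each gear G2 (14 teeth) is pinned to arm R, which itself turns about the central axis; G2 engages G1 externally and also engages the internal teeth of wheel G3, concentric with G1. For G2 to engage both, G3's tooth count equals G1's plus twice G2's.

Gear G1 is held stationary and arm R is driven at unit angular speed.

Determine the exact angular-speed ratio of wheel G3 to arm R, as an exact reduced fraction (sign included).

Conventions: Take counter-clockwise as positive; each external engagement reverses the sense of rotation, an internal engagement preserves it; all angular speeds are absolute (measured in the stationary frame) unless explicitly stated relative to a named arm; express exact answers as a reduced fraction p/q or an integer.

90/59

recognized (axles ride arm R): planetary set, 31/14/59 teeth
ring teeth: 31 + 2·14 = 59
31(ω_sun−ω_arm) = −59(ω_ring−ω_arm),  ω_sun = 0, ω_arm = 1
ω_ring = 1 − (31/59)(0−1) = 90/59
ω_out/ω_in = 90/59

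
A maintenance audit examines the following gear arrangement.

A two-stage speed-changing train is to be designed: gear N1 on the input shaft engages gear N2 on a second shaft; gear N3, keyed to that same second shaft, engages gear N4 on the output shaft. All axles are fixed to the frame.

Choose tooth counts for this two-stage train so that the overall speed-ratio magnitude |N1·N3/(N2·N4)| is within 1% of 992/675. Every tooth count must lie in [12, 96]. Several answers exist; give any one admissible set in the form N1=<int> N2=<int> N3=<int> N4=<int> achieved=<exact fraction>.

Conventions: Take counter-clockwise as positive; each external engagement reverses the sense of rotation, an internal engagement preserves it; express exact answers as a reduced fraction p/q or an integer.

topology: fixed-axis compound train — 2 stages, target 992/675
target = 992/675 in lowest terms: an exact hit needs N1·N3 = k·992 and N2·N4 = k·675 for one integer k, every count in [12, 96]; additionally prefer no 1:1 stage (N1 ≠ N2, N3 ≠ N4)
k = 1: N1·N3 = 992 = 16·62, N2·N4 = 675 = 15·45
achieved = 16·62/(15·45) = 992/675; |achieved − target| = 0 ≤ 248/16875 ✓

N1=16 N2=15 N3=62 N4=45 achieved=992/675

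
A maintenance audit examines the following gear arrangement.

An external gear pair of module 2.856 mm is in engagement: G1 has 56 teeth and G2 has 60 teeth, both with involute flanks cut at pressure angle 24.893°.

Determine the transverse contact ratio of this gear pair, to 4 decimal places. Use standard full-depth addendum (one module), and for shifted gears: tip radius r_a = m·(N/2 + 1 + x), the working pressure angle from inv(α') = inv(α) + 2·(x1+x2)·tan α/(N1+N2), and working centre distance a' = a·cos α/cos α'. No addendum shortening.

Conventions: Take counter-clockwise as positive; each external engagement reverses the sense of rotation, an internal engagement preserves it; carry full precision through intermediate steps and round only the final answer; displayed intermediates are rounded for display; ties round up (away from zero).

topology: single-mesh involute geometry — m = 2.856, 56T/60T pair
base radii: r_b1 = 72.538609, r_b2 = 77.719938
tip radii: r_a1 = 82.824000, r_a2 = 88.536000
no profile shift: α' = α, a' = a
action lengths: √(r_a1²−r_b1²) = 39.974557, √(r_a2²−r_b2²) = 42.405596
base pitch p_b = π·m·cos α = 8.138813
CR = (39.974557 + 42.405596 − 165.648000·sin 24.89300°)/8.138813 = 1.554867
contact ratio ≈ 1.5549

1.5549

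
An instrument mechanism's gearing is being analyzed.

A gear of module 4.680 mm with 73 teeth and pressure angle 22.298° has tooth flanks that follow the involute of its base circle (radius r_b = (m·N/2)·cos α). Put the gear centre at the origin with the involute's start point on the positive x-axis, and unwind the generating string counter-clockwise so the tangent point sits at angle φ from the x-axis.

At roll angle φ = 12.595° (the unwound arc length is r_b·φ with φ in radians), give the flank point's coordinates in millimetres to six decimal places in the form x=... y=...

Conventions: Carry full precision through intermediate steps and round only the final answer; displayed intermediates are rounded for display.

x=161.819197 y=0.556917

single-mesh involute tooth geometry (73T wheel at module 4.680)
pitch radius r_p = m·N/2 = 4.680·73/2 = 170.820000
base radius r_b = r_p·cos α = 170.820000·cos 22.298° = 158.046587
roll angle φ = 12.595° = 0.21982422 rad
x = r_b·(cos φ + φ·sin φ) = 161.819197
y = r_b·(sin φ − φ·cos φ) = 0.556917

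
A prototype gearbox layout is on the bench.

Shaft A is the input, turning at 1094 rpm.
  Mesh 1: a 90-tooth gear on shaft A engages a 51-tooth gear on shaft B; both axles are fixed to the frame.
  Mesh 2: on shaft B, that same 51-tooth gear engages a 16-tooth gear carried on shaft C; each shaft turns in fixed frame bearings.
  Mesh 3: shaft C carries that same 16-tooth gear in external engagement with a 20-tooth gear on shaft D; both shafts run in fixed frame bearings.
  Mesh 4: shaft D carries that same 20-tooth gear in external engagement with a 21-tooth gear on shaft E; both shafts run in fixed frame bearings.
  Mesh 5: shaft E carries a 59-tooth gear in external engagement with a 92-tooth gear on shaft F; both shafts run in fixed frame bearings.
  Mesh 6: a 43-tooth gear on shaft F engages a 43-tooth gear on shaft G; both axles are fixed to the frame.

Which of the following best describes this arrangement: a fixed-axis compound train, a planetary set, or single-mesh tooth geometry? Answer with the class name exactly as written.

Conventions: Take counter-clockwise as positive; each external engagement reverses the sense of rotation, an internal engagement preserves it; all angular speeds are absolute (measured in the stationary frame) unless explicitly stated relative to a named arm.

fixed-axis compound train

class = fixed-axis compound train [6 meshes; 6 ratios multiply, 6 sense flips]
classification: fixed-axis compound train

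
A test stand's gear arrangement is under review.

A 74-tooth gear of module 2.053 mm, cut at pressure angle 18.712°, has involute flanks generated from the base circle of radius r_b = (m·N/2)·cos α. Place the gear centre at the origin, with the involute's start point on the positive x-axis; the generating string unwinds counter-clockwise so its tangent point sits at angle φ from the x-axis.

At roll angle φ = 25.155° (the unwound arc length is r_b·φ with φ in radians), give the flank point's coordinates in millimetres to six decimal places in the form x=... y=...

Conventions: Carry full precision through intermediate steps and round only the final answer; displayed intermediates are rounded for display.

x=78.549296 y=1.990654

recognized (one wheel, involute flank): single-mesh tooth geometry, m = 2.053, N = 74
pitch radius r_p = m·N/2 = 2.053·74/2 = 75.961000
base radius r_b = r_p·cos α = 75.961000·cos 18.712° = 71.945938
roll angle φ = 25.155° = 0.43903757 rad
x = r_b·(cos φ + φ·sin φ) = 78.549296
y = r_b·(sin φ − φ·cos φ) = 1.990654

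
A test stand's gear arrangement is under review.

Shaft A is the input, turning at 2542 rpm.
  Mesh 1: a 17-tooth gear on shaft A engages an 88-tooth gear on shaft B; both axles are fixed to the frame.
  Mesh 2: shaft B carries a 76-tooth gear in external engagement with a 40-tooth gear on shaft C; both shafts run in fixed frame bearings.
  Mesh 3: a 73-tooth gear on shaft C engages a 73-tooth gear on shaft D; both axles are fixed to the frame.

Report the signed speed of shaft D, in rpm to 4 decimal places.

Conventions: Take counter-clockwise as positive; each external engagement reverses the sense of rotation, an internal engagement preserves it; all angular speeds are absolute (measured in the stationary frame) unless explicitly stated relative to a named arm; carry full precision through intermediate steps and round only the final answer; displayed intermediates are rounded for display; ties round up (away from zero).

3-mesh fixed-axis compound train (all bearings frame-fixed)
mesh 1 [17T→88T]: ω = 2542.0000×17/88 = 491.0682 rpm, sense flips to −
mesh 2 [76T→40T]: ω = 491.0682×76/40 = 933.0295 rpm, sense flips to +
mesh 3 [73T→73T]: ω = 933.0295×73/73 = 933.0295 rpm, sense flips to −
signed output speed = -933.0295 rpm

-933.0295 rpm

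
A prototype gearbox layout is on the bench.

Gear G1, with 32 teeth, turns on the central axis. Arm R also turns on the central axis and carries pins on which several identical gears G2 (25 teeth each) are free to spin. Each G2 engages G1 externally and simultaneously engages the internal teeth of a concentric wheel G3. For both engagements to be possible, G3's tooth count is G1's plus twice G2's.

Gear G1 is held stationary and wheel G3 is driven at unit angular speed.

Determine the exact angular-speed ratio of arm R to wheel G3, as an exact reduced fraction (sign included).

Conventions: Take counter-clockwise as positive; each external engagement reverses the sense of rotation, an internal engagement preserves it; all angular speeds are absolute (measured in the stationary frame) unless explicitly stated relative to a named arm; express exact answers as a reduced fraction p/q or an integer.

41/57

class = planetary set [G3 = 32+2·25 = 82; Willis about the carrier]
ring teeth: 32 + 2·25 = 82
32(ω_sun−ω_arm) = −82(ω_ring−ω_arm),  ω_sun = 0, ω_ring = 1
32(0−ω_arm) = −82(1−ω_arm)  ⇒  114·ω_arm = 82  ⇒  ω_arm = 41/57
ω_out/ω_in = 41/57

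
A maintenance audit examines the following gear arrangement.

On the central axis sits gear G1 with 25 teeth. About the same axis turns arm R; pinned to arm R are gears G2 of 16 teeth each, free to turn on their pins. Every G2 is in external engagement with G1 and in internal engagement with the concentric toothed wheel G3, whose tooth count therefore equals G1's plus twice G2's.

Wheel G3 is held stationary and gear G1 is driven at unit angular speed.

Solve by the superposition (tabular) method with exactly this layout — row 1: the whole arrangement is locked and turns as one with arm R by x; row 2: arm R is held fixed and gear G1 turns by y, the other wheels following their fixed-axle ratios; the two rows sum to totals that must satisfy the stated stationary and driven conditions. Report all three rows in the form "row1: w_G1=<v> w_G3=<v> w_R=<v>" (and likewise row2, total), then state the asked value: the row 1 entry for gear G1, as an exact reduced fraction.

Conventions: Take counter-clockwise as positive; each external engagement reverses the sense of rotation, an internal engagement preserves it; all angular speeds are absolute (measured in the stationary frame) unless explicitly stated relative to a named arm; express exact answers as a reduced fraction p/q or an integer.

row1: w_G1=25/82 w_G3=25/82 w_R=25/82
row2: w_G1=57/82 w_G3=-25/82 w_R=0
total: w_G1=1 w_G3=0 w_R=25/82
asked value: 25/82

planetary set (25T centre, 16T on arm, 57T internal) — Willis relation
superposition row 1 [locked train]: every member turns x
superposition row 2 [arm held]: sun y, ring −(25/57)·y, arm 0
boundary: total ω_ring = x − (25/57)·y = 0 and total ω_sun = x + y = 1  ⇒  y = 57/82, x = 25/82
row 2 ring = −(25/57)·57/82 = -25/82
totals (row 1 + row 2): sun 25/82 + 57/82 = 1, ring 25/82 + (-25/82) = 0, arm 25/82 + 0 = 25/82
asked cell (row1, sun) = 25/82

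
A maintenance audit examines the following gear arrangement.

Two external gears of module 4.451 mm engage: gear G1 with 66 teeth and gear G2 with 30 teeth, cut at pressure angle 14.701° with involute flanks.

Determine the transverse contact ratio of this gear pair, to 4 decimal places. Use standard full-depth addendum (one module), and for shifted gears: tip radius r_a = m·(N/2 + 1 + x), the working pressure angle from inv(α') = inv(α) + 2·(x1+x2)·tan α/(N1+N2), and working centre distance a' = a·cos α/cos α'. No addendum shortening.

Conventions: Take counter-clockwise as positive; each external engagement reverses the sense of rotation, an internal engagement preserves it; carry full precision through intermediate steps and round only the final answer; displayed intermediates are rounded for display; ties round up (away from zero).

single-mesh involute tooth geometry (66T engaging 30T at module 4.451)
base radii: r_b1 = 142.074539, r_b2 = 64.579336
tip radii: r_a1 = 151.334000, r_a2 = 71.216000
no profile shift: α' = α, a' = a
action lengths: √(r_a1²−r_b1²) = 52.122979, √(r_a2²−r_b2²) = 30.020460
base pitch p_b = π·m·cos α = 13.525464
CR = (52.122979 + 30.020460 − 213.648000·sin 14.70100°)/13.525464 = 2.064621
contact ratio ≈ 2.0646

2.0646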